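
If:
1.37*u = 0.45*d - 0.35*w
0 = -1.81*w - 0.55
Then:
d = 3.04444444444444*u - 0.23634131368938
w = -0.30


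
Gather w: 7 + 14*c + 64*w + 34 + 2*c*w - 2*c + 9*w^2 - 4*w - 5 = 12*c + 9*w^2 + w*(2*c + 60) + 36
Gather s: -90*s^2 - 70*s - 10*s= -90*s^2 - 80*s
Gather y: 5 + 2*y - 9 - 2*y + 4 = 0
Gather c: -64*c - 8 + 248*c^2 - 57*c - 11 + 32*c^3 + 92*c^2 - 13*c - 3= 32*c^3 + 340*c^2 - 134*c - 22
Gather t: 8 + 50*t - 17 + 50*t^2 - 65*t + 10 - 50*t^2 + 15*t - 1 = 0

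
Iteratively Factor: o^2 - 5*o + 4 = (o - 4)*(o - 1)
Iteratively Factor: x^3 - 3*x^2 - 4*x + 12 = (x - 3)*(x^2 - 4) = (x - 3)*(x + 2)*(x - 2)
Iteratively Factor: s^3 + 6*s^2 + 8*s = (s + 4)*(s^2 + 2*s) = (s + 2)*(s + 4)*(s)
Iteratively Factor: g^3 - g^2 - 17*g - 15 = (g + 3)*(g^2 - 4*g - 5) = (g + 1)*(g + 3)*(g - 5)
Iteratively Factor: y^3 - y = (y)*(y^2 - 1) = y*(y + 1)*(y - 1)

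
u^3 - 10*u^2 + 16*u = u*(u - 8)*(u - 2)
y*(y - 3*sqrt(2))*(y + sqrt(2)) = y^3 - 2*sqrt(2)*y^2 - 6*y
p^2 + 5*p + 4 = (p + 1)*(p + 4)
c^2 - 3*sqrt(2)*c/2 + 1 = (c - sqrt(2))*(c - sqrt(2)/2)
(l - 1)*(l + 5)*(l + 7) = l^3 + 11*l^2 + 23*l - 35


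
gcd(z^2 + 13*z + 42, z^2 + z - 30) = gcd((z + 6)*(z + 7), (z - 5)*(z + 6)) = z + 6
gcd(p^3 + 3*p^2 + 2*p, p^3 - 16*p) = p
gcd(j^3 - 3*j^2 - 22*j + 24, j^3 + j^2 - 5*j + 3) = j - 1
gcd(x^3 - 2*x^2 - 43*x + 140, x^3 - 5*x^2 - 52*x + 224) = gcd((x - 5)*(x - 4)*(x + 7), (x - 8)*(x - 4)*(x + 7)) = x^2 + 3*x - 28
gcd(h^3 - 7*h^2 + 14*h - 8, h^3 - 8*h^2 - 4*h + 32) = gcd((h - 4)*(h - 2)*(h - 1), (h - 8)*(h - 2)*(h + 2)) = h - 2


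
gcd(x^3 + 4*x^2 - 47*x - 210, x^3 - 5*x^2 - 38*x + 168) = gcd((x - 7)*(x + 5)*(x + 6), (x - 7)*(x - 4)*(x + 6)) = x^2 - x - 42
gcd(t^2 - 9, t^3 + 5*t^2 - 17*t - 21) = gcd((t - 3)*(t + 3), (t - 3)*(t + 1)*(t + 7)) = t - 3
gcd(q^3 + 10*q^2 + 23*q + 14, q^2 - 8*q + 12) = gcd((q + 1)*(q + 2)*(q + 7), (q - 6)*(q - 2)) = 1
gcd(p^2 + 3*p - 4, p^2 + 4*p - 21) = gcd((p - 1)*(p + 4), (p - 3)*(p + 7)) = 1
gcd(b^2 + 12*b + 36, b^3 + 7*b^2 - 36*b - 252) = b + 6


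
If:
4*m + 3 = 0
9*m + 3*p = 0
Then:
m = -3/4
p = 9/4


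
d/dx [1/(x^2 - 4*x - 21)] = 2*(2 - x)/(-x^2 + 4*x + 21)^2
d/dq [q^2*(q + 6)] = 3*q*(q + 4)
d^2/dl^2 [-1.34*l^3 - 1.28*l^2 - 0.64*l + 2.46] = -8.04*l - 2.56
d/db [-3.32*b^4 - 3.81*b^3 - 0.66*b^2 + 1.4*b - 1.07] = -13.28*b^3 - 11.43*b^2 - 1.32*b + 1.4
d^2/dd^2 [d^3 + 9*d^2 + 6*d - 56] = 6*d + 18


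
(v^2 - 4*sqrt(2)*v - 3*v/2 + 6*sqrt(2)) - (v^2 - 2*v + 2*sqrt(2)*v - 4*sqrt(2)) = -6*sqrt(2)*v + v/2 + 10*sqrt(2)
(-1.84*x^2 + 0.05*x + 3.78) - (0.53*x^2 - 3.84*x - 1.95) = -2.37*x^2 + 3.89*x + 5.73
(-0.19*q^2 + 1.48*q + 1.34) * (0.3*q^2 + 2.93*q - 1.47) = -0.057*q^4 - 0.1127*q^3 + 5.0177*q^2 + 1.7506*q - 1.9698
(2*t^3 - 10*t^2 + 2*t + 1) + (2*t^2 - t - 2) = 2*t^3 - 8*t^2 + t - 1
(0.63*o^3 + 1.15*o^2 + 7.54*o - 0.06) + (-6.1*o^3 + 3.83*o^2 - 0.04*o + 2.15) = -5.47*o^3 + 4.98*o^2 + 7.5*o + 2.09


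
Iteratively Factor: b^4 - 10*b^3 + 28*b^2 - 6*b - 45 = (b - 3)*(b^3 - 7*b^2 + 7*b + 15) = (b - 3)^2*(b^2 - 4*b - 5) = (b - 5)*(b - 3)^2*(b + 1)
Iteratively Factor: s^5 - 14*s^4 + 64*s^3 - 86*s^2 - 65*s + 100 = (s - 4)*(s^4 - 10*s^3 + 24*s^2 + 10*s - 25) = (s - 4)*(s + 1)*(s^3 - 11*s^2 + 35*s - 25) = (s - 5)*(s - 4)*(s + 1)*(s^2 - 6*s + 5) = (s - 5)*(s - 4)*(s - 1)*(s + 1)*(s - 5)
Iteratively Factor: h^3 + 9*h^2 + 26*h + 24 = (h + 3)*(h^2 + 6*h + 8) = (h + 2)*(h + 3)*(h + 4)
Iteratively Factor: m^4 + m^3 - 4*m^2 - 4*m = (m + 1)*(m^3 - 4*m) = (m + 1)*(m + 2)*(m^2 - 2*m) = (m - 2)*(m + 1)*(m + 2)*(m)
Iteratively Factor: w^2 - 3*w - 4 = (w + 1)*(w - 4)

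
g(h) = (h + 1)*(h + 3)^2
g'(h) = (h + 1)*(2*h + 6) + (h + 3)^2 = (h + 3)*(3*h + 5)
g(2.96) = 140.67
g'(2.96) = 82.72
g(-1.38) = -1.00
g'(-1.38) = 1.39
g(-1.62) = -1.18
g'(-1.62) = 0.19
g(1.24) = 40.27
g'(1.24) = 36.97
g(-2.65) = -0.20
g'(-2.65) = -1.03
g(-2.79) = -0.08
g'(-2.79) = -0.71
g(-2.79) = -0.08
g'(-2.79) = -0.71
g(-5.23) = -21.04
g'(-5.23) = 23.84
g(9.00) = 1440.00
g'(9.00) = 384.00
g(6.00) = 567.00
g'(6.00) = 207.00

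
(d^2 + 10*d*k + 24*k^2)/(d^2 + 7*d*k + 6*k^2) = (d + 4*k)/(d + k)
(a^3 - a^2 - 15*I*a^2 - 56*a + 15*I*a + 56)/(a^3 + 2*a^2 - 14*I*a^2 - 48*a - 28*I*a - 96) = (a^2 + a*(-1 - 7*I) + 7*I)/(a^2 + a*(2 - 6*I) - 12*I)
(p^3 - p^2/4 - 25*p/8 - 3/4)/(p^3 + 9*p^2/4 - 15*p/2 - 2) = (p + 3/2)/(p + 4)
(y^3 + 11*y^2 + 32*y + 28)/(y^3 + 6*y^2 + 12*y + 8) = (y + 7)/(y + 2)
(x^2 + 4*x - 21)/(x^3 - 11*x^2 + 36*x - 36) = (x + 7)/(x^2 - 8*x + 12)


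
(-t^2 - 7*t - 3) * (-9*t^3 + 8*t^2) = 9*t^5 + 55*t^4 - 29*t^3 - 24*t^2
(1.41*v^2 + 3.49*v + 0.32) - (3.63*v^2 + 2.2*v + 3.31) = -2.22*v^2 + 1.29*v - 2.99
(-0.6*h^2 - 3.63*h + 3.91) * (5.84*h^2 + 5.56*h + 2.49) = -3.504*h^4 - 24.5352*h^3 + 1.1576*h^2 + 12.7009*h + 9.7359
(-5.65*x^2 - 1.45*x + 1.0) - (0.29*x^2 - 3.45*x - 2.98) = -5.94*x^2 + 2.0*x + 3.98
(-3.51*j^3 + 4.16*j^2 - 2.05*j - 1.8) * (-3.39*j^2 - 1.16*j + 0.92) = 11.8989*j^5 - 10.0308*j^4 - 1.1053*j^3 + 12.3072*j^2 + 0.202*j - 1.656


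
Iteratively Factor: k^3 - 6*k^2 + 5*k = (k - 5)*(k^2 - k) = k*(k - 5)*(k - 1)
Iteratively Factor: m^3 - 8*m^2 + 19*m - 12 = (m - 3)*(m^2 - 5*m + 4) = (m - 4)*(m - 3)*(m - 1)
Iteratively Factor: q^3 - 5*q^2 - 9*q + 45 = (q - 3)*(q^2 - 2*q - 15) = (q - 3)*(q + 3)*(q - 5)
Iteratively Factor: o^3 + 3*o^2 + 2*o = (o + 2)*(o^2 + o) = o*(o + 2)*(o + 1)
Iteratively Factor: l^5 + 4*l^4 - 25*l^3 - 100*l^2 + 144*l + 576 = (l + 4)*(l^4 - 25*l^2 + 144) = (l + 4)^2*(l^3 - 4*l^2 - 9*l + 36) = (l - 3)*(l + 4)^2*(l^2 - l - 12) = (l - 4)*(l - 3)*(l + 4)^2*(l + 3)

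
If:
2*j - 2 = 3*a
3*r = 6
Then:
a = 2*j/3 - 2/3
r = 2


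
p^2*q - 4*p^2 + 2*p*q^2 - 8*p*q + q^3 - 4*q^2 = (p + q)^2*(q - 4)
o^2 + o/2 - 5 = (o - 2)*(o + 5/2)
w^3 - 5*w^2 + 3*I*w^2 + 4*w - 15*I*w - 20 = (w - 5)*(w - I)*(w + 4*I)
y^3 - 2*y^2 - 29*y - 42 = (y - 7)*(y + 2)*(y + 3)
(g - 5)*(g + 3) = g^2 - 2*g - 15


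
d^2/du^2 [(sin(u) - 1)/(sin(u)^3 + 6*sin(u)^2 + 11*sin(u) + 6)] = (-4*sin(u)^6 - 5*sin(u)^5 + 85*sin(u)^4 + 249*sin(u)^3 + 65*sin(u)^2 - 376*sin(u) - 302)/((sin(u) + 1)^2*(sin(u) + 2)^3*(sin(u) + 3)^3)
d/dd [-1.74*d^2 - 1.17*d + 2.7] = -3.48*d - 1.17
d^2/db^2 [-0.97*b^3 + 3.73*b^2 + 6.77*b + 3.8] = 7.46 - 5.82*b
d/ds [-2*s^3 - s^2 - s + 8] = -6*s^2 - 2*s - 1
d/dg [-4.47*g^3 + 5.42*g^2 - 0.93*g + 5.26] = -13.41*g^2 + 10.84*g - 0.93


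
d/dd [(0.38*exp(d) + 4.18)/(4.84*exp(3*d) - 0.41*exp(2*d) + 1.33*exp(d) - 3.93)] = (-3.6784*exp(3*d) - 60.5378*exp(2*d) + 3.4276*exp(d) - 7.0528)*exp(d)/(23.4256*exp(6*d) - 3.9688*exp(5*d) + 13.0425*exp(4*d) - 39.133*exp(3*d) + 4.9915*exp(2*d) - 10.4538*exp(d) + 15.4449)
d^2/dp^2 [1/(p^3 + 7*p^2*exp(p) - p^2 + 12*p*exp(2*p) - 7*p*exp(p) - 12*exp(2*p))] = ((-7*p^2*exp(p) - 48*p*exp(2*p) - 21*p*exp(p) - 6*p + 2)*(p^3 + 7*p^2*exp(p) - p^2 + 12*p*exp(2*p) - 7*p*exp(p) - 12*exp(2*p)) + 2*(7*p^2*exp(p) + 3*p^2 + 24*p*exp(2*p) + 7*p*exp(p) - 2*p - 12*exp(2*p) - 7*exp(p))^2)/(p^3 + 7*p^2*exp(p) - p^2 + 12*p*exp(2*p) - 7*p*exp(p) - 12*exp(2*p))^3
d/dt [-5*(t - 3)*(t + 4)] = -10*t - 5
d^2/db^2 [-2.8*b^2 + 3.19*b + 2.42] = -5.60000000000000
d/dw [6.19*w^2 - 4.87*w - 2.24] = 12.38*w - 4.87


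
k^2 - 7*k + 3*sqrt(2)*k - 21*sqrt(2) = (k - 7)*(k + 3*sqrt(2))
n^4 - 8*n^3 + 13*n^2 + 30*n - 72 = (n - 4)*(n - 3)^2*(n + 2)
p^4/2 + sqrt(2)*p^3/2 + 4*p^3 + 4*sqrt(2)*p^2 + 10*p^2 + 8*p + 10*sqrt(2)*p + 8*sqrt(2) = (p + 2)*(p + 4)*(sqrt(2)*p/2 + 1)*(sqrt(2)*p/2 + sqrt(2))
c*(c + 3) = c^2 + 3*c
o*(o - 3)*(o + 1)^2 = o^4 - o^3 - 5*o^2 - 3*o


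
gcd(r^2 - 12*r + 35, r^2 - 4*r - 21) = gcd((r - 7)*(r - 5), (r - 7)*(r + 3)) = r - 7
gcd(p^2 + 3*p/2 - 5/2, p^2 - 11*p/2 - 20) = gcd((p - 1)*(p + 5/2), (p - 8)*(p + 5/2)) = p + 5/2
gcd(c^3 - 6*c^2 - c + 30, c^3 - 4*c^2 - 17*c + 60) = c^2 - 8*c + 15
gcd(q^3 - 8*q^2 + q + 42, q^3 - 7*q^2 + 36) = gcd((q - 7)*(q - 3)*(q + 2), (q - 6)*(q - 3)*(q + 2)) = q^2 - q - 6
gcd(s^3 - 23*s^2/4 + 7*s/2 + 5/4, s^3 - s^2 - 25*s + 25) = s^2 - 6*s + 5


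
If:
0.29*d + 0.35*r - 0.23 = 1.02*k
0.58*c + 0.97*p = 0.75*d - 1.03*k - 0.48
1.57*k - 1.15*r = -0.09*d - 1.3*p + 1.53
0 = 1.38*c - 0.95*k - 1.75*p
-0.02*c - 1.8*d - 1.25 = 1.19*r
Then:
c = 0.14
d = 0.42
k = -0.69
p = 0.48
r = -1.69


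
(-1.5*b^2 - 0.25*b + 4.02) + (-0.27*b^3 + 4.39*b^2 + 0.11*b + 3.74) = -0.27*b^3 + 2.89*b^2 - 0.14*b + 7.76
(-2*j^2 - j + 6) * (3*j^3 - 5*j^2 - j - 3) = -6*j^5 + 7*j^4 + 25*j^3 - 23*j^2 - 3*j - 18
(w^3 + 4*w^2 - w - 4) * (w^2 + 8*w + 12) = w^5 + 12*w^4 + 43*w^3 + 36*w^2 - 44*w - 48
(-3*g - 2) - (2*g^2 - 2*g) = -2*g^2 - g - 2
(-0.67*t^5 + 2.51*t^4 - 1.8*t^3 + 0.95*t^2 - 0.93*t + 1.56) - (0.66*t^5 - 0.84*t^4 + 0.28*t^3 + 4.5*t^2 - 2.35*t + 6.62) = -1.33*t^5 + 3.35*t^4 - 2.08*t^3 - 3.55*t^2 + 1.42*t - 5.06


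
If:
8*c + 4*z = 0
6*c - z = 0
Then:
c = 0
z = 0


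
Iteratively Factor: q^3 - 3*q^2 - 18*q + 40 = (q + 4)*(q^2 - 7*q + 10) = (q - 2)*(q + 4)*(q - 5)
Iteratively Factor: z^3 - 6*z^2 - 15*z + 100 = (z - 5)*(z^2 - z - 20) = (z - 5)^2*(z + 4)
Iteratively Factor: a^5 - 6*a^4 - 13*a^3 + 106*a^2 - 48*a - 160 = (a - 4)*(a^4 - 2*a^3 - 21*a^2 + 22*a + 40) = (a - 4)*(a - 2)*(a^3 - 21*a - 20) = (a - 4)*(a - 2)*(a + 4)*(a^2 - 4*a - 5) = (a - 4)*(a - 2)*(a + 1)*(a + 4)*(a - 5)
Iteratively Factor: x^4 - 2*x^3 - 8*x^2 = (x + 2)*(x^3 - 4*x^2) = x*(x + 2)*(x^2 - 4*x) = x^2*(x + 2)*(x - 4)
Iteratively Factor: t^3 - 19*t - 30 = (t + 3)*(t^2 - 3*t - 10) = (t - 5)*(t + 3)*(t + 2)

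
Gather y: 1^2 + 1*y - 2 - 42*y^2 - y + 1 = -42*y^2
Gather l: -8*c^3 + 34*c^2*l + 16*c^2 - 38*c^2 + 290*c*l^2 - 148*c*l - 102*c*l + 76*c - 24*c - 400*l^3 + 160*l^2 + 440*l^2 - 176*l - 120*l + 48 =-8*c^3 - 22*c^2 + 52*c - 400*l^3 + l^2*(290*c + 600) + l*(34*c^2 - 250*c - 296) + 48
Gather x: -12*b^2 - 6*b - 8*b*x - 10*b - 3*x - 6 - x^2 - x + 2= -12*b^2 - 16*b - x^2 + x*(-8*b - 4) - 4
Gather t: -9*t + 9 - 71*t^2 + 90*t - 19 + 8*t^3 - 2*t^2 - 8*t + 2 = 8*t^3 - 73*t^2 + 73*t - 8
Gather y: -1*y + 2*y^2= 2*y^2 - y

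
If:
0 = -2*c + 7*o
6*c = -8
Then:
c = -4/3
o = -8/21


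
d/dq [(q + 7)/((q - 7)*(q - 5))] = (-q^2 - 14*q + 119)/(q^4 - 24*q^3 + 214*q^2 - 840*q + 1225)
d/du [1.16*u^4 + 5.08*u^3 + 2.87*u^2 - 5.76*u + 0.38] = 4.64*u^3 + 15.24*u^2 + 5.74*u - 5.76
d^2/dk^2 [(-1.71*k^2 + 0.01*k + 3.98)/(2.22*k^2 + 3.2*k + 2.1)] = (-1.4210854715202e-14*k^4 + 24.394248*k^3 + 165.522312*k^2 + 169.3638*k + 29.18428)/(10.941048*k^6 + 47.31264*k^5 + 99.24732*k^4 + 122.2784*k^3 + 93.8826*k^2 + 42.336*k + 9.261)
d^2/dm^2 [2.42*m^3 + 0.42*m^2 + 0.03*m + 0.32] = 14.52*m + 0.84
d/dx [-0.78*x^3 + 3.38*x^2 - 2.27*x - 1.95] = -2.34*x^2 + 6.76*x - 2.27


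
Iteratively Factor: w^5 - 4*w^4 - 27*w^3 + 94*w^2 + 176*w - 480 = (w - 5)*(w^4 + w^3 - 22*w^2 - 16*w + 96) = (w - 5)*(w + 4)*(w^3 - 3*w^2 - 10*w + 24) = (w - 5)*(w - 4)*(w + 4)*(w^2 + w - 6) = (w - 5)*(w - 4)*(w - 2)*(w + 4)*(w + 3)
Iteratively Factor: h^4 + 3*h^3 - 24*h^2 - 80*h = (h)*(h^3 + 3*h^2 - 24*h - 80) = h*(h + 4)*(h^2 - h - 20) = h*(h - 5)*(h + 4)*(h + 4)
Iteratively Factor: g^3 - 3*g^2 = (g - 3)*(g^2) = g*(g - 3)*(g)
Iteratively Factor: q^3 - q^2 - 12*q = (q - 4)*(q^2 + 3*q) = q*(q - 4)*(q + 3)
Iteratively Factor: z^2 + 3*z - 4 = (z + 4)*(z - 1)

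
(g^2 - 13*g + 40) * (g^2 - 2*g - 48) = g^4 - 15*g^3 + 18*g^2 + 544*g - 1920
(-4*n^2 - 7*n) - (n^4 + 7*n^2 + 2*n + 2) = -n^4 - 11*n^2 - 9*n - 2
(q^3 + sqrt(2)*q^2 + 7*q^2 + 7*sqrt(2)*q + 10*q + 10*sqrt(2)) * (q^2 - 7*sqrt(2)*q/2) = q^5 - 5*sqrt(2)*q^4/2 + 7*q^4 - 35*sqrt(2)*q^3/2 + 3*q^3 - 49*q^2 - 25*sqrt(2)*q^2 - 70*q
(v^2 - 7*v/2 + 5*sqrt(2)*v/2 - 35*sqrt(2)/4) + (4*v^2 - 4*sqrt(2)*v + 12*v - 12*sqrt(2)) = 5*v^2 - 3*sqrt(2)*v/2 + 17*v/2 - 83*sqrt(2)/4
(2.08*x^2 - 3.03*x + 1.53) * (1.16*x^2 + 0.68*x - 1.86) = 2.4128*x^4 - 2.1004*x^3 - 4.1544*x^2 + 6.6762*x - 2.8458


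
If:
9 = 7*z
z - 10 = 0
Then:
No Solution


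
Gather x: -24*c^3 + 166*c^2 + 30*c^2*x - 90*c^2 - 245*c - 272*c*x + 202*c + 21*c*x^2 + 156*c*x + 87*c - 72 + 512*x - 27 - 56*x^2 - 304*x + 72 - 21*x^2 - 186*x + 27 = -24*c^3 + 76*c^2 + 44*c + x^2*(21*c - 77) + x*(30*c^2 - 116*c + 22)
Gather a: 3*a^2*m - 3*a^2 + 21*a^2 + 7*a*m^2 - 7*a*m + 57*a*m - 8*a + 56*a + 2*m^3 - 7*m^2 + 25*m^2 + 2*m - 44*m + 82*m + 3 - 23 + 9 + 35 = a^2*(3*m + 18) + a*(7*m^2 + 50*m + 48) + 2*m^3 + 18*m^2 + 40*m + 24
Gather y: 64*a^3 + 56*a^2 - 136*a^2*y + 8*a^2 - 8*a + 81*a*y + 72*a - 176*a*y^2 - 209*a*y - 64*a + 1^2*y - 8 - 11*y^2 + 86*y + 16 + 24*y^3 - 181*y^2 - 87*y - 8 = 64*a^3 + 64*a^2 + 24*y^3 + y^2*(-176*a - 192) + y*(-136*a^2 - 128*a)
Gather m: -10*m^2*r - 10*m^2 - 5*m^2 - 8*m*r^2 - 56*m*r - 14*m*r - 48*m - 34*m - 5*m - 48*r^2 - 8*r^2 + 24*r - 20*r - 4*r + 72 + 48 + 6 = m^2*(-10*r - 15) + m*(-8*r^2 - 70*r - 87) - 56*r^2 + 126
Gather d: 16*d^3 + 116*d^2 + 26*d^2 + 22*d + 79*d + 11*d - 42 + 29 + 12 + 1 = 16*d^3 + 142*d^2 + 112*d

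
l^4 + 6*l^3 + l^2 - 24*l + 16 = (l - 1)^2*(l + 4)^2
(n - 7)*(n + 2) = n^2 - 5*n - 14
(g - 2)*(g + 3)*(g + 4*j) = g^3 + 4*g^2*j + g^2 + 4*g*j - 6*g - 24*j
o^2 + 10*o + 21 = (o + 3)*(o + 7)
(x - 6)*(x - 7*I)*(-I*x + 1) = -I*x^3 - 6*x^2 + 6*I*x^2 + 36*x - 7*I*x + 42*I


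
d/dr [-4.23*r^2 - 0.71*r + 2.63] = -8.46*r - 0.71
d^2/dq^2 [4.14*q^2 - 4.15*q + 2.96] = 8.28000000000000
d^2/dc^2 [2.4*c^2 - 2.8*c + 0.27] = 4.80000000000000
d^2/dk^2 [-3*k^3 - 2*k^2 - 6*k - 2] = -18*k - 4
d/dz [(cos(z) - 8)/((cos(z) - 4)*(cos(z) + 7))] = (cos(z)^2 - 16*cos(z) + 4)*sin(z)/((cos(z) - 4)^2*(cos(z) + 7)^2)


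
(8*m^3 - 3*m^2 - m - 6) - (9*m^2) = 8*m^3 - 12*m^2 - m - 6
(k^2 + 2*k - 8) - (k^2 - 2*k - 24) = 4*k + 16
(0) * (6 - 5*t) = 0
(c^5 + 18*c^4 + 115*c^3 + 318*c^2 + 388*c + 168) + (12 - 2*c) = c^5 + 18*c^4 + 115*c^3 + 318*c^2 + 386*c + 180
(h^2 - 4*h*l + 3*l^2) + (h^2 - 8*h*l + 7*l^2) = 2*h^2 - 12*h*l + 10*l^2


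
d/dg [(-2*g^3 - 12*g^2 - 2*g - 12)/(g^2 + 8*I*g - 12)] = (-2*g^4 - 32*I*g^3 + g^2*(74 - 96*I) + 312*g + 24 + 96*I)/(g^4 + 16*I*g^3 - 88*g^2 - 192*I*g + 144)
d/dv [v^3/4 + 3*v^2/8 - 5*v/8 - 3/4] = 3*v^2/4 + 3*v/4 - 5/8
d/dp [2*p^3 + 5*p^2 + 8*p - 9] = 6*p^2 + 10*p + 8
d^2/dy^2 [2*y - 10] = 0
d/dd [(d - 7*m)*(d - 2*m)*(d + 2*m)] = 3*d^2 - 14*d*m - 4*m^2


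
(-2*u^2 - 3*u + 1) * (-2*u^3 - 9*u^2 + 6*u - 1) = 4*u^5 + 24*u^4 + 13*u^3 - 25*u^2 + 9*u - 1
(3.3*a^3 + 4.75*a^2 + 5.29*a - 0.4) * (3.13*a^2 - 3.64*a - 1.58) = 10.329*a^5 + 2.8555*a^4 - 5.9463*a^3 - 28.0126*a^2 - 6.9022*a + 0.632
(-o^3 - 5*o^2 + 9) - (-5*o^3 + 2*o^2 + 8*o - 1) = 4*o^3 - 7*o^2 - 8*o + 10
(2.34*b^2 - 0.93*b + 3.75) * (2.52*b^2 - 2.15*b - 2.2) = 5.8968*b^4 - 7.3746*b^3 + 6.3015*b^2 - 6.0165*b - 8.25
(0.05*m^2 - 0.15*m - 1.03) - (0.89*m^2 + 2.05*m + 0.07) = -0.84*m^2 - 2.2*m - 1.1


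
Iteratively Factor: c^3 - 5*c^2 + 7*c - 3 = (c - 1)*(c^2 - 4*c + 3) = (c - 3)*(c - 1)*(c - 1)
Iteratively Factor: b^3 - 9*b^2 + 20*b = (b - 4)*(b^2 - 5*b) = b*(b - 4)*(b - 5)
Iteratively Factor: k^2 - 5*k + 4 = (k - 1)*(k - 4)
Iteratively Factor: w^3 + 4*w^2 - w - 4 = (w + 4)*(w^2 - 1) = (w - 1)*(w + 4)*(w + 1)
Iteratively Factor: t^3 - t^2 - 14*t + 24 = (t - 2)*(t^2 + t - 12) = (t - 2)*(t + 4)*(t - 3)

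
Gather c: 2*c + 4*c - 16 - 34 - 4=6*c - 54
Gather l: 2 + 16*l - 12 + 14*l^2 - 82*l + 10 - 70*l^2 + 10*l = -56*l^2 - 56*l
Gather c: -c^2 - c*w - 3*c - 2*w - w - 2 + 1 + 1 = -c^2 + c*(-w - 3) - 3*w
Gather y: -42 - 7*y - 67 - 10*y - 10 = -17*y - 119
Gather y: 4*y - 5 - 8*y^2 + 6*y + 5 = -8*y^2 + 10*y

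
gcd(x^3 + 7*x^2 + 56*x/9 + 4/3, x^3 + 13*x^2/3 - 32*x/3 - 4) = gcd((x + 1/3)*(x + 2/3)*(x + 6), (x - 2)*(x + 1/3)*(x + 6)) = x^2 + 19*x/3 + 2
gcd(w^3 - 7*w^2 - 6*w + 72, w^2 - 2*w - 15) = w + 3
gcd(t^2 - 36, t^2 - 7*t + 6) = t - 6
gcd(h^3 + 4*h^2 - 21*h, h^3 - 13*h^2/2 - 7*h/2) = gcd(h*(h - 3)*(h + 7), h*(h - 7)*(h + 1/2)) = h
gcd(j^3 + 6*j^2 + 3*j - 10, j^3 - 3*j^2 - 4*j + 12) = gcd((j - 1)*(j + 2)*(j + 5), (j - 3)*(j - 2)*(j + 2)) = j + 2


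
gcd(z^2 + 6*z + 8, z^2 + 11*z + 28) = z + 4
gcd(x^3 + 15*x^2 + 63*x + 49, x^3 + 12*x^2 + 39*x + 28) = x^2 + 8*x + 7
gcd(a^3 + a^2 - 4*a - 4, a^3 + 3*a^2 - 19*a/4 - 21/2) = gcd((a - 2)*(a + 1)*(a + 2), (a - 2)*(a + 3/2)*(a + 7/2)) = a - 2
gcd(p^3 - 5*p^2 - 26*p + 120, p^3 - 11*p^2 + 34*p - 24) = p^2 - 10*p + 24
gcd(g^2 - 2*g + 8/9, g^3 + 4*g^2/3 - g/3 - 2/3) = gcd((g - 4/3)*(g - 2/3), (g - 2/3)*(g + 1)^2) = g - 2/3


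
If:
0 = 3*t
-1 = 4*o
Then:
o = -1/4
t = 0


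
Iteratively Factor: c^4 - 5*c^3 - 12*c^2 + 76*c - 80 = (c + 4)*(c^3 - 9*c^2 + 24*c - 20) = (c - 2)*(c + 4)*(c^2 - 7*c + 10) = (c - 5)*(c - 2)*(c + 4)*(c - 2)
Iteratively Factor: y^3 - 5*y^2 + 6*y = (y - 3)*(y^2 - 2*y) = y*(y - 3)*(y - 2)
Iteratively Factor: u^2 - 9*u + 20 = (u - 5)*(u - 4)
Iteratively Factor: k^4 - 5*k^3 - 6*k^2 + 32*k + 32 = (k - 4)*(k^3 - k^2 - 10*k - 8) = (k - 4)^2*(k^2 + 3*k + 2) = (k - 4)^2*(k + 2)*(k + 1)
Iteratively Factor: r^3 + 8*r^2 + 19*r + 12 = (r + 1)*(r^2 + 7*r + 12) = (r + 1)*(r + 3)*(r + 4)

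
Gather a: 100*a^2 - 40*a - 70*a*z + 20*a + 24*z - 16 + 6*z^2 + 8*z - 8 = 100*a^2 + a*(-70*z - 20) + 6*z^2 + 32*z - 24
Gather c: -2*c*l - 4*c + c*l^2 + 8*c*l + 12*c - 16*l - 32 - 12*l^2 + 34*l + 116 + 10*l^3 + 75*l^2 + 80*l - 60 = c*(l^2 + 6*l + 8) + 10*l^3 + 63*l^2 + 98*l + 24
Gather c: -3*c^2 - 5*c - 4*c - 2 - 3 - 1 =-3*c^2 - 9*c - 6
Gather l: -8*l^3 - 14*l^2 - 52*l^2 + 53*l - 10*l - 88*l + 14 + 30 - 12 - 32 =-8*l^3 - 66*l^2 - 45*l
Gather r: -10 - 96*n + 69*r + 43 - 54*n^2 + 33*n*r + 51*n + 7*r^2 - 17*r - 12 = -54*n^2 - 45*n + 7*r^2 + r*(33*n + 52) + 21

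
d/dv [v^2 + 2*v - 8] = 2*v + 2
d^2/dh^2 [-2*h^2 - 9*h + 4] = -4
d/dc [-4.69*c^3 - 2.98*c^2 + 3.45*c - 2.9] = -14.07*c^2 - 5.96*c + 3.45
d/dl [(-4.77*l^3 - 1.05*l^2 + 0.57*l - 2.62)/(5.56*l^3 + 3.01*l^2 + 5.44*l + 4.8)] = (-8.5197*l^4 - 58.236*l^3 - 32.4141*l^2 + 5.6924*l + 16.9888)/(30.9136*l^6 + 33.4712*l^5 + 69.5529*l^4 + 86.1248*l^3 + 58.4896*l^2 + 52.224*l + 23.04)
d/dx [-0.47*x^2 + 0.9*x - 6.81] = 0.9 - 0.94*x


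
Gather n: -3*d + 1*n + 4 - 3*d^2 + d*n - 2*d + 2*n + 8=-3*d^2 - 5*d + n*(d + 3) + 12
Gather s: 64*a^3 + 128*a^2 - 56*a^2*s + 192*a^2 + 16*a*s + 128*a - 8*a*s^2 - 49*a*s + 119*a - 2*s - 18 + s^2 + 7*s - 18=64*a^3 + 320*a^2 + 247*a + s^2*(1 - 8*a) + s*(-56*a^2 - 33*a + 5) - 36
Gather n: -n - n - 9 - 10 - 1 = -2*n - 20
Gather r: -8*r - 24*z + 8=-8*r - 24*z + 8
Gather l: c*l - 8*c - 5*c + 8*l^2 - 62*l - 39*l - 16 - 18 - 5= -13*c + 8*l^2 + l*(c - 101) - 39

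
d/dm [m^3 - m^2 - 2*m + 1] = 3*m^2 - 2*m - 2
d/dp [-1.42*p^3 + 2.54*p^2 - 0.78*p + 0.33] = -4.26*p^2 + 5.08*p - 0.78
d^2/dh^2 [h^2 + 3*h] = 2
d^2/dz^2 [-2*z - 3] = 0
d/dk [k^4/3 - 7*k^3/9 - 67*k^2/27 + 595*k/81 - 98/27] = 4*k^3/3 - 7*k^2/3 - 134*k/27 + 595/81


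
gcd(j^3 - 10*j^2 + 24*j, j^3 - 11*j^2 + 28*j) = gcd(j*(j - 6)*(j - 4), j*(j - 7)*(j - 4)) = j^2 - 4*j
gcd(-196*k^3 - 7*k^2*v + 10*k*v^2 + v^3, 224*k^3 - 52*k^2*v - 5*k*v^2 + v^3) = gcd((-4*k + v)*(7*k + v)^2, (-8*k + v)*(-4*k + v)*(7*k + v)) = -28*k^2 + 3*k*v + v^2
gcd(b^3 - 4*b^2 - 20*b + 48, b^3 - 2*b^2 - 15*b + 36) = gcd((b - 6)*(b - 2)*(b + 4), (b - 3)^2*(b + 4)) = b + 4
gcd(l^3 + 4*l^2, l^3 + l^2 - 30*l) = l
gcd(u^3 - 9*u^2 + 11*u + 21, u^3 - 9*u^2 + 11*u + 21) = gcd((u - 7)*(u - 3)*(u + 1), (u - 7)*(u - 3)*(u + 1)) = u^3 - 9*u^2 + 11*u + 21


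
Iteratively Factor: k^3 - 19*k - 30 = (k - 5)*(k^2 + 5*k + 6) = (k - 5)*(k + 2)*(k + 3)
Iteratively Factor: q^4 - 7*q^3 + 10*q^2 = (q - 5)*(q^3 - 2*q^2) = q*(q - 5)*(q^2 - 2*q) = q*(q - 5)*(q - 2)*(q)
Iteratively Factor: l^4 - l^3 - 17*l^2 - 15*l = (l + 1)*(l^3 - 2*l^2 - 15*l) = (l + 1)*(l + 3)*(l^2 - 5*l) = (l - 5)*(l + 1)*(l + 3)*(l)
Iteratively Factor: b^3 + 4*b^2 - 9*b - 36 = (b + 4)*(b^2 - 9) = (b - 3)*(b + 4)*(b + 3)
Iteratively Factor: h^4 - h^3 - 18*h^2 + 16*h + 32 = (h + 1)*(h^3 - 2*h^2 - 16*h + 32) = (h + 1)*(h + 4)*(h^2 - 6*h + 8) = (h - 2)*(h + 1)*(h + 4)*(h - 4)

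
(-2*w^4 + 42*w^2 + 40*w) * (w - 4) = -2*w^5 + 8*w^4 + 42*w^3 - 128*w^2 - 160*w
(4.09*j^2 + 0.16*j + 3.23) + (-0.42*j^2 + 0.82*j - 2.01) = 3.67*j^2 + 0.98*j + 1.22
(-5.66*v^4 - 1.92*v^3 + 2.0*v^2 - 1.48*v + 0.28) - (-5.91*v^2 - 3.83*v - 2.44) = -5.66*v^4 - 1.92*v^3 + 7.91*v^2 + 2.35*v + 2.72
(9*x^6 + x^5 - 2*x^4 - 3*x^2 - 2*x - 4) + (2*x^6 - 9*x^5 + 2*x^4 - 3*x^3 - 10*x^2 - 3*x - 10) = 11*x^6 - 8*x^5 - 3*x^3 - 13*x^2 - 5*x - 14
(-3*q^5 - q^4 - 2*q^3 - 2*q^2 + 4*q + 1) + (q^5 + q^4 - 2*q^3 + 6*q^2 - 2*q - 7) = -2*q^5 - 4*q^3 + 4*q^2 + 2*q - 6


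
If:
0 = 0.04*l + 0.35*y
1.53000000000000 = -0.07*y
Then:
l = 191.25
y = -21.86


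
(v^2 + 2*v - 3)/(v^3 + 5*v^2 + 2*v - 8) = (v + 3)/(v^2 + 6*v + 8)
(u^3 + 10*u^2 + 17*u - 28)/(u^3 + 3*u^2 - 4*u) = (u + 7)/u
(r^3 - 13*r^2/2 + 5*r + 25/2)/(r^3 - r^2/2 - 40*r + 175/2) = (r + 1)/(r + 7)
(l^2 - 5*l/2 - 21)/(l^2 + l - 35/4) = 2*(l - 6)/(2*l - 5)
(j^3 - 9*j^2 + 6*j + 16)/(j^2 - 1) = (j^2 - 10*j + 16)/(j - 1)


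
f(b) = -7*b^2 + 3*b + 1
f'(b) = 3 - 14*b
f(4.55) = -130.27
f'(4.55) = -60.70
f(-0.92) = -7.68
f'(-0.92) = 15.88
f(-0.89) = -7.21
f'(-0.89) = 15.46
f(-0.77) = -5.46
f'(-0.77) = 13.78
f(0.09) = 1.21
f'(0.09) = 1.74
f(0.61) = 0.23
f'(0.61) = -5.54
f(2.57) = -37.52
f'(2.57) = -32.98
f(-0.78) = -5.60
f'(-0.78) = 13.92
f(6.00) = -233.00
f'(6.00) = -81.00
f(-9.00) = -593.00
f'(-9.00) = 129.00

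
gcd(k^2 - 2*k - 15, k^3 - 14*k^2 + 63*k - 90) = k - 5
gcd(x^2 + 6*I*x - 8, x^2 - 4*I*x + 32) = x + 4*I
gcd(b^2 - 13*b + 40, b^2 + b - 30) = b - 5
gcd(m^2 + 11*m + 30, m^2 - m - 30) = m + 5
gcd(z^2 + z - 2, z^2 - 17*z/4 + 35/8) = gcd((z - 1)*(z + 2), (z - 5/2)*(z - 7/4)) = 1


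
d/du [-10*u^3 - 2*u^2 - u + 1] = -30*u^2 - 4*u - 1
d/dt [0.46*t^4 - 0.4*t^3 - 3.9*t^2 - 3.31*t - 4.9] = 1.84*t^3 - 1.2*t^2 - 7.8*t - 3.31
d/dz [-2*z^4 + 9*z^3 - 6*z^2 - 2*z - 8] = -8*z^3 + 27*z^2 - 12*z - 2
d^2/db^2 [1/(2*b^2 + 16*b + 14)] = (-b^2 - 8*b + 4*(b + 4)^2 - 7)/(b^2 + 8*b + 7)^3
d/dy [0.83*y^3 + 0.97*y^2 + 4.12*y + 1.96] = 2.49*y^2 + 1.94*y + 4.12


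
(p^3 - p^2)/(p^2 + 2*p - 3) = p^2/(p + 3)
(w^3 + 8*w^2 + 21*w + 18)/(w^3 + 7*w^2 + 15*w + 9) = (w + 2)/(w + 1)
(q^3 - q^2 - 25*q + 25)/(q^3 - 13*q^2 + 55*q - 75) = (q^2 + 4*q - 5)/(q^2 - 8*q + 15)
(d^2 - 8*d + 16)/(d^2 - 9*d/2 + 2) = 2*(d - 4)/(2*d - 1)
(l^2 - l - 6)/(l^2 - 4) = (l - 3)/(l - 2)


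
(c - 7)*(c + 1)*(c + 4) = c^3 - 2*c^2 - 31*c - 28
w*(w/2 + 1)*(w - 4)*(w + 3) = w^4/2 + w^3/2 - 7*w^2 - 12*w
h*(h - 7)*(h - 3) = h^3 - 10*h^2 + 21*h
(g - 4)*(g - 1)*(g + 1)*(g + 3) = g^4 - g^3 - 13*g^2 + g + 12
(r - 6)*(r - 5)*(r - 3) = r^3 - 14*r^2 + 63*r - 90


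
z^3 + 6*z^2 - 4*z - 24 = (z - 2)*(z + 2)*(z + 6)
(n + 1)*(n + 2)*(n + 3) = n^3 + 6*n^2 + 11*n + 6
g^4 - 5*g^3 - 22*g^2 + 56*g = g*(g - 7)*(g - 2)*(g + 4)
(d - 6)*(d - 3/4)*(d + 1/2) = d^3 - 25*d^2/4 + 9*d/8 + 9/4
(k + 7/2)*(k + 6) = k^2 + 19*k/2 + 21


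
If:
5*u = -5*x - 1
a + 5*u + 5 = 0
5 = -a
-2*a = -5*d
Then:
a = -5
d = -2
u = 0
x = -1/5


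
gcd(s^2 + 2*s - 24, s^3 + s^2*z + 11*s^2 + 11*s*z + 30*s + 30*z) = s + 6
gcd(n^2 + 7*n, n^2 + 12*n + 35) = n + 7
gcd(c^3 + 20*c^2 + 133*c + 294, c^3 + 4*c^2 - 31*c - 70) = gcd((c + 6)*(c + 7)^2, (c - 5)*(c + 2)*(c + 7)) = c + 7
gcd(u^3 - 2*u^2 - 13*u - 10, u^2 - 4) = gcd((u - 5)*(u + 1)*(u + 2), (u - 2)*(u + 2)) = u + 2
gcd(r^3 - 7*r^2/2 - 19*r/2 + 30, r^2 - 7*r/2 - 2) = r - 4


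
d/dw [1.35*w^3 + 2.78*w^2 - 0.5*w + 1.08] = 4.05*w^2 + 5.56*w - 0.5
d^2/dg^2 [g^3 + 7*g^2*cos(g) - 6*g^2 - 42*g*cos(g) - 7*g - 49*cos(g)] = -7*g^2*cos(g) - 28*g*sin(g) + 42*g*cos(g) + 6*g + 84*sin(g) + 63*cos(g) - 12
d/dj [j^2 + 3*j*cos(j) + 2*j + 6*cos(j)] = -3*j*sin(j) + 2*j - 6*sin(j) + 3*cos(j) + 2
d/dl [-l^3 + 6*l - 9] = 6 - 3*l^2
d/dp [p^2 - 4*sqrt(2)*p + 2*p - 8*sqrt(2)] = 2*p - 4*sqrt(2) + 2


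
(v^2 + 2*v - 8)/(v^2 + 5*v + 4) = (v - 2)/(v + 1)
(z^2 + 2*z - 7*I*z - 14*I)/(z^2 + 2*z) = (z - 7*I)/z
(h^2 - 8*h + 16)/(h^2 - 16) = (h - 4)/(h + 4)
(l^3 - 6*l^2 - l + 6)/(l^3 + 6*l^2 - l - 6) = (l - 6)/(l + 6)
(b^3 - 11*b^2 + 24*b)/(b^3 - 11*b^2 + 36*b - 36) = b*(b - 8)/(b^2 - 8*b + 12)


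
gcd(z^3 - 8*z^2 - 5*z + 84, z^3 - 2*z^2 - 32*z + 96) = z - 4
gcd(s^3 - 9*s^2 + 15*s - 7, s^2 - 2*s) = 1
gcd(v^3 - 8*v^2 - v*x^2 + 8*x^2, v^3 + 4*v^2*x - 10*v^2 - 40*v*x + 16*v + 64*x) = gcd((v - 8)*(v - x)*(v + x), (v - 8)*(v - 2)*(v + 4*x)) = v - 8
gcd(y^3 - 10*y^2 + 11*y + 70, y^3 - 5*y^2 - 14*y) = y^2 - 5*y - 14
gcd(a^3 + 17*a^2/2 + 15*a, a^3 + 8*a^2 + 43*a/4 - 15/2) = a^2 + 17*a/2 + 15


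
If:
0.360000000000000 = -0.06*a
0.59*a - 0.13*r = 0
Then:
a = -6.00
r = -27.23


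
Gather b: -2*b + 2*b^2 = 2*b^2 - 2*b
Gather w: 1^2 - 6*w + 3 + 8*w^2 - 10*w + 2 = 8*w^2 - 16*w + 6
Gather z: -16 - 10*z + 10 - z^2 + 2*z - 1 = -z^2 - 8*z - 7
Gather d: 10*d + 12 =10*d + 12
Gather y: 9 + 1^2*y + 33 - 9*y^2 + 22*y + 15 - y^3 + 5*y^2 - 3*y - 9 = -y^3 - 4*y^2 + 20*y + 48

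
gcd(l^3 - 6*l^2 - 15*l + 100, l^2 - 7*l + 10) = l - 5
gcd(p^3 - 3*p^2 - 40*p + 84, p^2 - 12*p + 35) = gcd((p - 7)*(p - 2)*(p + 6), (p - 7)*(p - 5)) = p - 7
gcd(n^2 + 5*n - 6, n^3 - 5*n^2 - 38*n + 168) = n + 6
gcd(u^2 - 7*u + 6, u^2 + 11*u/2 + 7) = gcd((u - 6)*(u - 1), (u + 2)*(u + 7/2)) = 1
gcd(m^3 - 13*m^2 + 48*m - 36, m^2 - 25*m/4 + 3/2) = m - 6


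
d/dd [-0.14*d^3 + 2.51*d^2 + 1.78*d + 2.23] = -0.42*d^2 + 5.02*d + 1.78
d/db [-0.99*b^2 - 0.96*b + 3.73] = -1.98*b - 0.96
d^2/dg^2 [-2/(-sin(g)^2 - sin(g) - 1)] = 2*(-4*sin(g)^3 - 3*sin(g)^2 + 9*sin(g) + 7)*sin(g)/(sin(g)^2 + sin(g) + 1)^3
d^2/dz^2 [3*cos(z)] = -3*cos(z)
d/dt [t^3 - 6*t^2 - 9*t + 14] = 3*t^2 - 12*t - 9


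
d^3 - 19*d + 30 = (d - 3)*(d - 2)*(d + 5)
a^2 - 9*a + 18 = (a - 6)*(a - 3)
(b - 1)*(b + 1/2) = b^2 - b/2 - 1/2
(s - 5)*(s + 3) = s^2 - 2*s - 15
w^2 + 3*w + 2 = (w + 1)*(w + 2)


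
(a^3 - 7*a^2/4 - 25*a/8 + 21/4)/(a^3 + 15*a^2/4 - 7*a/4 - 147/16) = 2*(a - 2)/(2*a + 7)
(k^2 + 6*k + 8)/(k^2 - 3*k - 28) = (k + 2)/(k - 7)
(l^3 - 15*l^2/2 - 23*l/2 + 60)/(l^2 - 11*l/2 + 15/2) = (l^2 - 5*l - 24)/(l - 3)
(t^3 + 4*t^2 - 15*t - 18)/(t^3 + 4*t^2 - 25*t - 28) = (t^2 + 3*t - 18)/(t^2 + 3*t - 28)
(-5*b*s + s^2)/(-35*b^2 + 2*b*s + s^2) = s/(7*b + s)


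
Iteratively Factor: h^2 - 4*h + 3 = (h - 1)*(h - 3)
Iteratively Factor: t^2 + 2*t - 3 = (t - 1)*(t + 3)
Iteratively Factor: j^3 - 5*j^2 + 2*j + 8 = (j - 4)*(j^2 - j - 2) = (j - 4)*(j - 2)*(j + 1)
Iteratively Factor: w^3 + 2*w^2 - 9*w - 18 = (w + 3)*(w^2 - w - 6) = (w + 2)*(w + 3)*(w - 3)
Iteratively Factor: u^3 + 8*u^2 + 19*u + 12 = (u + 1)*(u^2 + 7*u + 12) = (u + 1)*(u + 4)*(u + 3)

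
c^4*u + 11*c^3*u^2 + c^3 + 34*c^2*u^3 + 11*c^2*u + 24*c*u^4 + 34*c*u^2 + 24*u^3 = (c + u)*(c + 4*u)*(c + 6*u)*(c*u + 1)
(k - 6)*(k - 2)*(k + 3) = k^3 - 5*k^2 - 12*k + 36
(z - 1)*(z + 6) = z^2 + 5*z - 6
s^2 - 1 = (s - 1)*(s + 1)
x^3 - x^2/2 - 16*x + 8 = (x - 4)*(x - 1/2)*(x + 4)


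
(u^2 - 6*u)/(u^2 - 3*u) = (u - 6)/(u - 3)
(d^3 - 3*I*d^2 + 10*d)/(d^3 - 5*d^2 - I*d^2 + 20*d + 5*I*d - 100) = d*(d + 2*I)/(d^2 + d*(-5 + 4*I) - 20*I)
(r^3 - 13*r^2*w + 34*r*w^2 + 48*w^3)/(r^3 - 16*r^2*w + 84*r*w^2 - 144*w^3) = (r^2 - 7*r*w - 8*w^2)/(r^2 - 10*r*w + 24*w^2)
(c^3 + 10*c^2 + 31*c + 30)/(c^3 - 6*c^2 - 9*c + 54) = (c^2 + 7*c + 10)/(c^2 - 9*c + 18)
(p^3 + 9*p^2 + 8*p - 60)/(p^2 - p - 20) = (-p^3 - 9*p^2 - 8*p + 60)/(-p^2 + p + 20)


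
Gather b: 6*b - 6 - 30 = 6*b - 36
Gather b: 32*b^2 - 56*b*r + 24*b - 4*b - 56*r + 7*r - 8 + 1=32*b^2 + b*(20 - 56*r) - 49*r - 7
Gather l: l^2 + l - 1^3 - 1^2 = l^2 + l - 2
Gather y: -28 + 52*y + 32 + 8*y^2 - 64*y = 8*y^2 - 12*y + 4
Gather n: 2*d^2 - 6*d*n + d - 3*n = 2*d^2 + d + n*(-6*d - 3)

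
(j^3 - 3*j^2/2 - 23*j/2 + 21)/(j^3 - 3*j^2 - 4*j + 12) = (j + 7/2)/(j + 2)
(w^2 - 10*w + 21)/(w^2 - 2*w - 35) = (w - 3)/(w + 5)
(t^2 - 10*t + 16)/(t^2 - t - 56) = (t - 2)/(t + 7)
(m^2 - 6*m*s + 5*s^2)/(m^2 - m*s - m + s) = (m - 5*s)/(m - 1)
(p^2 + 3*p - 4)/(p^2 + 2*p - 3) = (p + 4)/(p + 3)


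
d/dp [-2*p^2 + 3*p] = 3 - 4*p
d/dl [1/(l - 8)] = -1/(l - 8)^2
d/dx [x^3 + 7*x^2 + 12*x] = 3*x^2 + 14*x + 12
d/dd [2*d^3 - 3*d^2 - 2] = 6*d*(d - 1)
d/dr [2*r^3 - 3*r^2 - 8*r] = 6*r^2 - 6*r - 8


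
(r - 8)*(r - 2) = r^2 - 10*r + 16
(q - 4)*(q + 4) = q^2 - 16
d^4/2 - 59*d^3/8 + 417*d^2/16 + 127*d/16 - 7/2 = (d/2 + 1/4)*(d - 8)*(d - 7)*(d - 1/4)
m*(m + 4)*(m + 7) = m^3 + 11*m^2 + 28*m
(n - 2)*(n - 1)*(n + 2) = n^3 - n^2 - 4*n + 4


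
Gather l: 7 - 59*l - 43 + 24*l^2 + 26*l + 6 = 24*l^2 - 33*l - 30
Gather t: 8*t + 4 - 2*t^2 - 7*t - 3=-2*t^2 + t + 1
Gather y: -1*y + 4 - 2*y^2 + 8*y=-2*y^2 + 7*y + 4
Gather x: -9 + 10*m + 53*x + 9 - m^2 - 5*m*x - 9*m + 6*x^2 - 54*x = -m^2 + m + 6*x^2 + x*(-5*m - 1)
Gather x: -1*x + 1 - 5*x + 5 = 6 - 6*x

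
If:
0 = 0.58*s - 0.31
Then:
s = 0.53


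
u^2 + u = u*(u + 1)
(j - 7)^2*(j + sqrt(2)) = j^3 - 14*j^2 + sqrt(2)*j^2 - 14*sqrt(2)*j + 49*j + 49*sqrt(2)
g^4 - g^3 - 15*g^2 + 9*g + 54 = (g - 3)^2*(g + 2)*(g + 3)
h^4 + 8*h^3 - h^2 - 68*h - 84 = (h - 3)*(h + 2)^2*(h + 7)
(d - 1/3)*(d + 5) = d^2 + 14*d/3 - 5/3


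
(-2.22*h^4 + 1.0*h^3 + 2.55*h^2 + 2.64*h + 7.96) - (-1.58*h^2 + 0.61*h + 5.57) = -2.22*h^4 + 1.0*h^3 + 4.13*h^2 + 2.03*h + 2.39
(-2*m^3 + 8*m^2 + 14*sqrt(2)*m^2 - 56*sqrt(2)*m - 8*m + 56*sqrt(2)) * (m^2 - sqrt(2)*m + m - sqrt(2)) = -2*m^5 + 6*m^4 + 16*sqrt(2)*m^4 - 48*sqrt(2)*m^3 - 28*m^3 + 76*m^2 + 64*sqrt(2)*m - 112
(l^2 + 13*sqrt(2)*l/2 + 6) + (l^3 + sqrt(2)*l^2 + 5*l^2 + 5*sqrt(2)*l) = l^3 + sqrt(2)*l^2 + 6*l^2 + 23*sqrt(2)*l/2 + 6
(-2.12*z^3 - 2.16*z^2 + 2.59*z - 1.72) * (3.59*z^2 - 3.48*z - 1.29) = -7.6108*z^5 - 0.3768*z^4 + 19.5497*z^3 - 12.4016*z^2 + 2.6445*z + 2.2188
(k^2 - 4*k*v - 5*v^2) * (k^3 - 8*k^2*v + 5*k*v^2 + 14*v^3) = k^5 - 12*k^4*v + 32*k^3*v^2 + 34*k^2*v^3 - 81*k*v^4 - 70*v^5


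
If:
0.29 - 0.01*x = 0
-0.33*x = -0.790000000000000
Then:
No Solution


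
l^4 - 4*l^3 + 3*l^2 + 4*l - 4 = (l - 2)^2*(l - 1)*(l + 1)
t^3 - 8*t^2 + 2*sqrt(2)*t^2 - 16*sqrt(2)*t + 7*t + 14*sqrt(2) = (t - 7)*(t - 1)*(t + 2*sqrt(2))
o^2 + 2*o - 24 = (o - 4)*(o + 6)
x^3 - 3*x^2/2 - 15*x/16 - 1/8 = (x - 2)*(x + 1/4)^2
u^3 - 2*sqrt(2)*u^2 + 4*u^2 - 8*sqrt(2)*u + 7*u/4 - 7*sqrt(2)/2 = (u + 1/2)*(u + 7/2)*(u - 2*sqrt(2))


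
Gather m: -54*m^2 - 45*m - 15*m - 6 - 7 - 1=-54*m^2 - 60*m - 14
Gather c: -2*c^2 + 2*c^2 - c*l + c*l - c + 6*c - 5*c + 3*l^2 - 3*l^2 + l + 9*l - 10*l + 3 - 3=0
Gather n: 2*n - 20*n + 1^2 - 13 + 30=18 - 18*n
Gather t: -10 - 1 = -11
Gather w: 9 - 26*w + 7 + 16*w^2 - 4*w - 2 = 16*w^2 - 30*w + 14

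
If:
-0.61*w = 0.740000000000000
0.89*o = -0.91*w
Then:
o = 1.24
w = -1.21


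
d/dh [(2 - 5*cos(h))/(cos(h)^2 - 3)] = (-5*cos(h)^2 + 4*cos(h) - 15)*sin(h)/(sin(h)^2 + 2)^2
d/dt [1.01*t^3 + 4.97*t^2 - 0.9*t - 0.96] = 3.03*t^2 + 9.94*t - 0.9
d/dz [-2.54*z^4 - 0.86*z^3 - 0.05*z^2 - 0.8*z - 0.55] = -10.16*z^3 - 2.58*z^2 - 0.1*z - 0.8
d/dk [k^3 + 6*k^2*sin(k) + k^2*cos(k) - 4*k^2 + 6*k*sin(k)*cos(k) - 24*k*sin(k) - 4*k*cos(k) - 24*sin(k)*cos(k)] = -k^2*sin(k) + 6*k^2*cos(k) + 3*k^2 + 16*k*sin(k) - 22*k*cos(k) + 6*k*cos(2*k) - 8*k - 24*sin(k) + 3*sin(2*k) - 4*cos(k) - 24*cos(2*k)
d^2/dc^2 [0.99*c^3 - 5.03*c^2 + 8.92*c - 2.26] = 5.94*c - 10.06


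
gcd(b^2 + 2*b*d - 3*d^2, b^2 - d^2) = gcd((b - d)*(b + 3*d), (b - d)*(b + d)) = b - d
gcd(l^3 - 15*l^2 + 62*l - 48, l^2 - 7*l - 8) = l - 8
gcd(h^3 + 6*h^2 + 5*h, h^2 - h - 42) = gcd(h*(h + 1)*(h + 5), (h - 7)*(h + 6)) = 1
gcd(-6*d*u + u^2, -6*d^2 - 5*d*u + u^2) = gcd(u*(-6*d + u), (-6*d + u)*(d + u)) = -6*d + u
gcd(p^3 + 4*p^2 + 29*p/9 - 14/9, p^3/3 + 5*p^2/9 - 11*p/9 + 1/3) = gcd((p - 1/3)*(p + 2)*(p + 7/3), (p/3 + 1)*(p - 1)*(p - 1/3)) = p - 1/3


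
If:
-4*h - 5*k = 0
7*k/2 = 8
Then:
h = -20/7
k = 16/7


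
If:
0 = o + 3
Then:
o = -3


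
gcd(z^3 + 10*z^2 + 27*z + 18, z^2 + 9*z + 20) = 1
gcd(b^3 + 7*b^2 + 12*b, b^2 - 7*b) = b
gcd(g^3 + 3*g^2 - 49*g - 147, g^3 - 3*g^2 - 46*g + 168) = g + 7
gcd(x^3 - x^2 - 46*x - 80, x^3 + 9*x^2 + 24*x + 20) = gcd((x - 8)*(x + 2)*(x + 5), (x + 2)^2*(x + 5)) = x^2 + 7*x + 10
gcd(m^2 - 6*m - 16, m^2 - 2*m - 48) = m - 8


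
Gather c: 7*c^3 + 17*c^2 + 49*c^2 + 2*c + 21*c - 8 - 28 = 7*c^3 + 66*c^2 + 23*c - 36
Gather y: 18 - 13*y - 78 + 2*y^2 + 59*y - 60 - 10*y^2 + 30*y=-8*y^2 + 76*y - 120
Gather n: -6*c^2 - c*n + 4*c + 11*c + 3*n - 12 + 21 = -6*c^2 + 15*c + n*(3 - c) + 9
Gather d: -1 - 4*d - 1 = -4*d - 2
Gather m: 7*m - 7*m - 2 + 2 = 0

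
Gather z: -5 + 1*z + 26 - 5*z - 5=16 - 4*z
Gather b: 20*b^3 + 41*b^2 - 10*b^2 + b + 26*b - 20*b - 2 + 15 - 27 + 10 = 20*b^3 + 31*b^2 + 7*b - 4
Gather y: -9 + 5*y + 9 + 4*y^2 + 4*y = 4*y^2 + 9*y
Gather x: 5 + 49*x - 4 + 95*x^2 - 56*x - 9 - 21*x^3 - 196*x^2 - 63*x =-21*x^3 - 101*x^2 - 70*x - 8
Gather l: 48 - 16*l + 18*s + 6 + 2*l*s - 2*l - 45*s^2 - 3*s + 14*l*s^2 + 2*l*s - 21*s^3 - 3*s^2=l*(14*s^2 + 4*s - 18) - 21*s^3 - 48*s^2 + 15*s + 54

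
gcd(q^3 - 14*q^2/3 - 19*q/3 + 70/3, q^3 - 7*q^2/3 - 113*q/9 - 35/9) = q^2 - 8*q/3 - 35/3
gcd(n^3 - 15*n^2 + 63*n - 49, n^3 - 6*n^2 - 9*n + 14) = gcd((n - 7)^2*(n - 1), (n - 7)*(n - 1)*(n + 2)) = n^2 - 8*n + 7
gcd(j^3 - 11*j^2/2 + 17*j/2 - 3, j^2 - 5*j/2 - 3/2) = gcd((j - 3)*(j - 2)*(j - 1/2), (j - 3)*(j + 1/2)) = j - 3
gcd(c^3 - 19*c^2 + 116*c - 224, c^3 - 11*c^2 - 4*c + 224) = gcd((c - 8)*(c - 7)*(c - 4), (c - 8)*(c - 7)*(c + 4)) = c^2 - 15*c + 56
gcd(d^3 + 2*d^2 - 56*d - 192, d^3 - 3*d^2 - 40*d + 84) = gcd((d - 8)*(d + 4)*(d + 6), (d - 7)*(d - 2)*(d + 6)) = d + 6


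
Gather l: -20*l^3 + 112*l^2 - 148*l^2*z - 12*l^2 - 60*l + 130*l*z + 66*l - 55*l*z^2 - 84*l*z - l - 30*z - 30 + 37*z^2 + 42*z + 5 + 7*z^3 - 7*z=-20*l^3 + l^2*(100 - 148*z) + l*(-55*z^2 + 46*z + 5) + 7*z^3 + 37*z^2 + 5*z - 25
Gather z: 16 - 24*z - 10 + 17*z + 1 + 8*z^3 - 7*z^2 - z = 8*z^3 - 7*z^2 - 8*z + 7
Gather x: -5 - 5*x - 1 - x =-6*x - 6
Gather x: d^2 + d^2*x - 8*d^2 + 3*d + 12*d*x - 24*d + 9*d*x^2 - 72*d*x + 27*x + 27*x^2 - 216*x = -7*d^2 - 21*d + x^2*(9*d + 27) + x*(d^2 - 60*d - 189)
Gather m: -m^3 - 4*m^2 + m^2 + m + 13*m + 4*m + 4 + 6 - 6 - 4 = -m^3 - 3*m^2 + 18*m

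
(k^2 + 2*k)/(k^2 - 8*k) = (k + 2)/(k - 8)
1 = 1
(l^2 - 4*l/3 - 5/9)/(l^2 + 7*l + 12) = (9*l^2 - 12*l - 5)/(9*(l^2 + 7*l + 12))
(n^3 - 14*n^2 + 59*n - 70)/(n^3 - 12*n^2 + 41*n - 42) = (n - 5)/(n - 3)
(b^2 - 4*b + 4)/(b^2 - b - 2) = (b - 2)/(b + 1)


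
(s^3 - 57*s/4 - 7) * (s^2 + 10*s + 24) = s^5 + 10*s^4 + 39*s^3/4 - 299*s^2/2 - 412*s - 168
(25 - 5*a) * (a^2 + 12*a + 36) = -5*a^3 - 35*a^2 + 120*a + 900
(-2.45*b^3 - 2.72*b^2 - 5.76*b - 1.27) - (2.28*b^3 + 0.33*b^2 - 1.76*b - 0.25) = -4.73*b^3 - 3.05*b^2 - 4.0*b - 1.02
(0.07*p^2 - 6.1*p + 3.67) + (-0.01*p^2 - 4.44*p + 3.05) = 0.06*p^2 - 10.54*p + 6.72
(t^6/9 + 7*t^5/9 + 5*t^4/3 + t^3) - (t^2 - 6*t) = t^6/9 + 7*t^5/9 + 5*t^4/3 + t^3 - t^2 + 6*t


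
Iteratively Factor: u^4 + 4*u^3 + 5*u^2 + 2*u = (u + 2)*(u^3 + 2*u^2 + u) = u*(u + 2)*(u^2 + 2*u + 1) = u*(u + 1)*(u + 2)*(u + 1)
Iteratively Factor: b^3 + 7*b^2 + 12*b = (b)*(b^2 + 7*b + 12) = b*(b + 4)*(b + 3)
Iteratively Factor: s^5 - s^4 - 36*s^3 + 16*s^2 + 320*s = (s - 5)*(s^4 + 4*s^3 - 16*s^2 - 64*s) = (s - 5)*(s + 4)*(s^3 - 16*s) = s*(s - 5)*(s + 4)*(s^2 - 16) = s*(s - 5)*(s + 4)^2*(s - 4)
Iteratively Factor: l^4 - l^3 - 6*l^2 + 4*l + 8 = (l - 2)*(l^3 + l^2 - 4*l - 4) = (l - 2)*(l + 2)*(l^2 - l - 2) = (l - 2)^2*(l + 2)*(l + 1)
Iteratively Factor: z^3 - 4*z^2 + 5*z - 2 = (z - 1)*(z^2 - 3*z + 2) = (z - 1)^2*(z - 2)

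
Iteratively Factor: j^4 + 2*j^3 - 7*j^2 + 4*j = (j)*(j^3 + 2*j^2 - 7*j + 4) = j*(j - 1)*(j^2 + 3*j - 4) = j*(j - 1)*(j + 4)*(j - 1)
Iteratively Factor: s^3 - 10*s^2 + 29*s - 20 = (s - 4)*(s^2 - 6*s + 5) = (s - 4)*(s - 1)*(s - 5)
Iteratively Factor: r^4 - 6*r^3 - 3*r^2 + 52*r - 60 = (r + 3)*(r^3 - 9*r^2 + 24*r - 20) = (r - 2)*(r + 3)*(r^2 - 7*r + 10) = (r - 5)*(r - 2)*(r + 3)*(r - 2)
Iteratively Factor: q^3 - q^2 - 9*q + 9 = (q + 3)*(q^2 - 4*q + 3) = (q - 3)*(q + 3)*(q - 1)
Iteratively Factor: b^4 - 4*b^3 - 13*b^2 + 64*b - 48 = (b - 3)*(b^3 - b^2 - 16*b + 16) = (b - 4)*(b - 3)*(b^2 + 3*b - 4) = (b - 4)*(b - 3)*(b + 4)*(b - 1)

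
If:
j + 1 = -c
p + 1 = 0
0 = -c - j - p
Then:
No Solution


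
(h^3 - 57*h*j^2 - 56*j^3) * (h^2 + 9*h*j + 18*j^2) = h^5 + 9*h^4*j - 39*h^3*j^2 - 569*h^2*j^3 - 1530*h*j^4 - 1008*j^5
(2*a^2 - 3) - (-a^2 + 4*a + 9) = 3*a^2 - 4*a - 12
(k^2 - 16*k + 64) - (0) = k^2 - 16*k + 64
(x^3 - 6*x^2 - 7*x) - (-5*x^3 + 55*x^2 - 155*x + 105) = 6*x^3 - 61*x^2 + 148*x - 105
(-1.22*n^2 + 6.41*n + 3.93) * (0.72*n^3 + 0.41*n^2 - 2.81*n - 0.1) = -0.8784*n^5 + 4.115*n^4 + 8.8859*n^3 - 16.2788*n^2 - 11.6843*n - 0.393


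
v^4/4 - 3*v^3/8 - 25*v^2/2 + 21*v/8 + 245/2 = (v/4 + 1)*(v - 7)*(v - 7/2)*(v + 5)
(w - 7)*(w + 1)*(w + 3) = w^3 - 3*w^2 - 25*w - 21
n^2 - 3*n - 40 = (n - 8)*(n + 5)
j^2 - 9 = (j - 3)*(j + 3)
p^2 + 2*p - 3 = (p - 1)*(p + 3)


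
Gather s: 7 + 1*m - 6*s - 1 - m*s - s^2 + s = m - s^2 + s*(-m - 5) + 6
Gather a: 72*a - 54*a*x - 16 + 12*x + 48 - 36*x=a*(72 - 54*x) - 24*x + 32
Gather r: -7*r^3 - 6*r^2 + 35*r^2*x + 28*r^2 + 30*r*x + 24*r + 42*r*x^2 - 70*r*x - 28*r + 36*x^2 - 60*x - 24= -7*r^3 + r^2*(35*x + 22) + r*(42*x^2 - 40*x - 4) + 36*x^2 - 60*x - 24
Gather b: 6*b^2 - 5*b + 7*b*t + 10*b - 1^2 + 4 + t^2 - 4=6*b^2 + b*(7*t + 5) + t^2 - 1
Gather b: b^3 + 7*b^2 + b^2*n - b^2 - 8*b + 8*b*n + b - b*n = b^3 + b^2*(n + 6) + b*(7*n - 7)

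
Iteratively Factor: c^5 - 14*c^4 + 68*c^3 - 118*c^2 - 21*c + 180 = (c - 4)*(c^4 - 10*c^3 + 28*c^2 - 6*c - 45) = (c - 4)*(c - 3)*(c^3 - 7*c^2 + 7*c + 15) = (c - 4)*(c - 3)^2*(c^2 - 4*c - 5) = (c - 5)*(c - 4)*(c - 3)^2*(c + 1)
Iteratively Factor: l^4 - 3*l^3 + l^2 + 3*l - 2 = (l - 2)*(l^3 - l^2 - l + 1) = (l - 2)*(l + 1)*(l^2 - 2*l + 1) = (l - 2)*(l - 1)*(l + 1)*(l - 1)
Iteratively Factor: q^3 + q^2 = (q)*(q^2 + q) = q^2*(q + 1)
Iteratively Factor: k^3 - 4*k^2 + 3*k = (k)*(k^2 - 4*k + 3) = k*(k - 3)*(k - 1)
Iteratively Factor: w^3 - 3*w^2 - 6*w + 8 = (w - 1)*(w^2 - 2*w - 8) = (w - 4)*(w - 1)*(w + 2)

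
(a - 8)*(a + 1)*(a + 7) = a^3 - 57*a - 56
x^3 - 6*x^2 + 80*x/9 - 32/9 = (x - 4)*(x - 4/3)*(x - 2/3)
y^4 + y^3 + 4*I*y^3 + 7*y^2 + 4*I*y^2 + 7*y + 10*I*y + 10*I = (y + 1)*(y - 2*I)*(y + I)*(y + 5*I)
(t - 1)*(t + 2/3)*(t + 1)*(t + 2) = t^4 + 8*t^3/3 + t^2/3 - 8*t/3 - 4/3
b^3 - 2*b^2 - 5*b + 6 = (b - 3)*(b - 1)*(b + 2)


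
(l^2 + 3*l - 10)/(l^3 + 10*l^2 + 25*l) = (l - 2)/(l*(l + 5))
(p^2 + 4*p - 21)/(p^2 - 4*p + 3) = (p + 7)/(p - 1)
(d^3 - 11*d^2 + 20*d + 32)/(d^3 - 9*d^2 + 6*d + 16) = (d - 4)/(d - 2)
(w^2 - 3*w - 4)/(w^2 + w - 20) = (w + 1)/(w + 5)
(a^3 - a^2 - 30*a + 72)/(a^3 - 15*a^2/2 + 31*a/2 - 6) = 2*(a + 6)/(2*a - 1)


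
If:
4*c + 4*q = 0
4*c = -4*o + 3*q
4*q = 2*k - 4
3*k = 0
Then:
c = 1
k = 0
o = -7/4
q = -1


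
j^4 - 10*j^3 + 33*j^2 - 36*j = j*(j - 4)*(j - 3)^2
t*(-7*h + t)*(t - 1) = -7*h*t^2 + 7*h*t + t^3 - t^2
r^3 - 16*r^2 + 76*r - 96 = (r - 8)*(r - 6)*(r - 2)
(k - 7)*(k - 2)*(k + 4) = k^3 - 5*k^2 - 22*k + 56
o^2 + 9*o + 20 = (o + 4)*(o + 5)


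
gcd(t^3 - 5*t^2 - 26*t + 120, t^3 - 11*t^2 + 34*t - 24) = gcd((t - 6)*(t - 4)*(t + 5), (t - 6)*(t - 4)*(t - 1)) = t^2 - 10*t + 24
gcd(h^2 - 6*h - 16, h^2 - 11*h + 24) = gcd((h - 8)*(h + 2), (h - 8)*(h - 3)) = h - 8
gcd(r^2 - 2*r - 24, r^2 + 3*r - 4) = r + 4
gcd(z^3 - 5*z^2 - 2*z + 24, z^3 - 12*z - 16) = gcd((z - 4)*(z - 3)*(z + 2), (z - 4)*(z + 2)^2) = z^2 - 2*z - 8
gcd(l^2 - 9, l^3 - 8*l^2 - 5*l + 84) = l + 3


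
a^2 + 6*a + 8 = (a + 2)*(a + 4)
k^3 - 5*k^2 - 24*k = k*(k - 8)*(k + 3)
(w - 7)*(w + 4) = w^2 - 3*w - 28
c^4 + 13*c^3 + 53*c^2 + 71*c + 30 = (c + 1)^2*(c + 5)*(c + 6)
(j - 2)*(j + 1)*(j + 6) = j^3 + 5*j^2 - 8*j - 12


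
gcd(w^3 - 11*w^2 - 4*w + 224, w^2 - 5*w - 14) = w - 7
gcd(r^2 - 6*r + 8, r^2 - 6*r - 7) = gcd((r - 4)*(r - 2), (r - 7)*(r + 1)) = 1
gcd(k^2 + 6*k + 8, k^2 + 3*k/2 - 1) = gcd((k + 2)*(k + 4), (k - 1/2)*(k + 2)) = k + 2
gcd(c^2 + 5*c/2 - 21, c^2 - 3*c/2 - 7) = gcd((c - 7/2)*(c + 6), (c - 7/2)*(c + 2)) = c - 7/2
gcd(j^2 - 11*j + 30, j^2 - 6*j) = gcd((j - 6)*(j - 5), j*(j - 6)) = j - 6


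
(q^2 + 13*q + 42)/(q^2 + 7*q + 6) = (q + 7)/(q + 1)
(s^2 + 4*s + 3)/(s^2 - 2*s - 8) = (s^2 + 4*s + 3)/(s^2 - 2*s - 8)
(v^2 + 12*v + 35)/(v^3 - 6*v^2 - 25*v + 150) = (v + 7)/(v^2 - 11*v + 30)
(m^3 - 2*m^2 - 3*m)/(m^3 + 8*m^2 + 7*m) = (m - 3)/(m + 7)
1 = 1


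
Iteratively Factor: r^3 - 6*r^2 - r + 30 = (r + 2)*(r^2 - 8*r + 15) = (r - 5)*(r + 2)*(r - 3)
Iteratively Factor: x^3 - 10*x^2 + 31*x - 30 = (x - 3)*(x^2 - 7*x + 10) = (x - 5)*(x - 3)*(x - 2)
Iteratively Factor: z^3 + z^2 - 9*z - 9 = (z + 1)*(z^2 - 9) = (z - 3)*(z + 1)*(z + 3)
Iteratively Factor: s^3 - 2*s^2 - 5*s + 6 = (s - 3)*(s^2 + s - 2) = (s - 3)*(s - 1)*(s + 2)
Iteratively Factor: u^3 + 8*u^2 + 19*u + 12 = (u + 1)*(u^2 + 7*u + 12) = (u + 1)*(u + 4)*(u + 3)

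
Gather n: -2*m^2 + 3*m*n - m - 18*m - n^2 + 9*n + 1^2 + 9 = -2*m^2 - 19*m - n^2 + n*(3*m + 9) + 10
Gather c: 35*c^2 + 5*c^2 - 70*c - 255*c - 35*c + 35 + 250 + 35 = 40*c^2 - 360*c + 320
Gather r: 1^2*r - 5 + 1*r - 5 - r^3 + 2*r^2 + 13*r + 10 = -r^3 + 2*r^2 + 15*r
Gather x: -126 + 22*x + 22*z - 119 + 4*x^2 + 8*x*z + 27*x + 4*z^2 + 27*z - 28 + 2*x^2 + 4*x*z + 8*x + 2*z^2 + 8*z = 6*x^2 + x*(12*z + 57) + 6*z^2 + 57*z - 273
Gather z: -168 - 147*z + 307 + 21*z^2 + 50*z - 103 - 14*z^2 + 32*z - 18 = 7*z^2 - 65*z + 18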